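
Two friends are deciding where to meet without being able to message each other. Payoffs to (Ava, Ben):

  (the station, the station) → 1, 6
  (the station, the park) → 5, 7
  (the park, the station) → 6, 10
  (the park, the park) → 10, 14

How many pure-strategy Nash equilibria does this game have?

Both the park: Ava gets 10 (best alternative 5); Ben gets 14 (best alternative 10). Neither deviates — NE.
Both the station is not a NE: Ava would switch to the park (6 > 1).
No other cell survives both best-response checks, so there is 1 pure NE.

1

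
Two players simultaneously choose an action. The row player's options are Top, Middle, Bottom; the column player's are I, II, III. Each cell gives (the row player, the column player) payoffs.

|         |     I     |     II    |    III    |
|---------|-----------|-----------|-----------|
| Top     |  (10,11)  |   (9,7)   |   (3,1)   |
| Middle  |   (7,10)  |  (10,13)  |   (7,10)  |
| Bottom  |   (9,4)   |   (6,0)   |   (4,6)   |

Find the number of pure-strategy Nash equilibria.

(Top, I): the row player gets 10 (best alternative 9); the column player gets 11 (best alternative 7). Neither deviates — NE.
(Middle, II): the row player gets 10 (best alternative 9); the column player gets 13 (best alternative 10). Neither deviates — NE.
(Bottom, III) is not a NE: the row player would switch to Middle (7 > 4).
No other cell survives both best-response checks, so there are 2 pure NE.

2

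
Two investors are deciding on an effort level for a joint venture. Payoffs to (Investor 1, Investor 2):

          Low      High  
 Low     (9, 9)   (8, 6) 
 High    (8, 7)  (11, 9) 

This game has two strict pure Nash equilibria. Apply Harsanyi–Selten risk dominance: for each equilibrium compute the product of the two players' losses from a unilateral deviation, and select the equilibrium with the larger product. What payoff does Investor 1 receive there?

11

At both Low: Investor 1 loses 9 − 8 = 1 by deviating; Investor 2 loses 9 − 6 = 3. Product = 1·3 = 3.
At both High: Investor 1 loses 11 − 8 = 3 by deviating; Investor 2 loses 9 − 7 = 2. Product = 3·2 = 6.
6 > 3, so both High is risk-dominant. Investor 1's payoff there is 11.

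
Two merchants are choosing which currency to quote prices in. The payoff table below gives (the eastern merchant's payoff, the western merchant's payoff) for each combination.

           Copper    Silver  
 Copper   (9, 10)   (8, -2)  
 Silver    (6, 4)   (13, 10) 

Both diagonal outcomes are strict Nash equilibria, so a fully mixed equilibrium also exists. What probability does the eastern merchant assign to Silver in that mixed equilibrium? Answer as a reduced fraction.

The eastern merchant's mix p on Copper must make the western merchant indifferent between Copper and Silver.
The western merchant's payoff from Copper: 10p + 4(1−p). From Silver: (-2)p + 10(1−p).
Set equal: 12p = 6(1−p) → p = 6/18 = 1/3.
Probability on Silver is 1 − 1/3 = 2/3.

2/3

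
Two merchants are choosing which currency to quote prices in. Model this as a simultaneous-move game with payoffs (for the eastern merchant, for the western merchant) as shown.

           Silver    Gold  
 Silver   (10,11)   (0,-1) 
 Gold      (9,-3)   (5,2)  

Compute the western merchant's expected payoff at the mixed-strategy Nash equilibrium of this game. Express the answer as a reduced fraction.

19/17

The eastern merchant mixes with probability p on Silver, chosen so the western merchant is indifferent: 11p + (-3)(1−p) = (-1)p + 2(1−p) gives p = 5/17.
The western merchant's expected payoff is 11·5/17 + (-3)·12/17 = 19/17.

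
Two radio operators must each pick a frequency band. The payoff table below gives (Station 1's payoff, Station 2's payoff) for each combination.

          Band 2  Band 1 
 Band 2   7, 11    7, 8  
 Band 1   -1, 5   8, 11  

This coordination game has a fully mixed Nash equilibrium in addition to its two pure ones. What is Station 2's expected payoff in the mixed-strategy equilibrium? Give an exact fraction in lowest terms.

9

Station 1 mixes with probability p on Band 2, chosen so Station 2 is indifferent: 11p + 5(1−p) = 8p + 11(1−p) gives p = 2/3.
Station 2's expected payoff is 11·2/3 + 5·1/3 = 9.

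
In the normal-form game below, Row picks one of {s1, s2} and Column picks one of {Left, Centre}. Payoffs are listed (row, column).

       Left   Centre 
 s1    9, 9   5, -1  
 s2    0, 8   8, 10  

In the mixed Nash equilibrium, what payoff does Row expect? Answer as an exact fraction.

Column mixes with probability q on Left, chosen so Row is indifferent: 9q + 5(1−q) = 0q + 8(1−q) gives q = 1/4.
Row's expected payoff (from either row, since indifferent) is 9·1/4 + 5·3/4 = 6.

6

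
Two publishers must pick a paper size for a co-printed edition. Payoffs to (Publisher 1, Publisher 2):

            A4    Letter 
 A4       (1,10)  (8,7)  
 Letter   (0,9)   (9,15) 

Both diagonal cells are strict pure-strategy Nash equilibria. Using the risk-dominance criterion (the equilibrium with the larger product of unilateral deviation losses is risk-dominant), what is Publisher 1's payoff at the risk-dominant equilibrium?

9

At both A4: Publisher 1 loses 1 − 0 = 1 by deviating; Publisher 2 loses 10 − 7 = 3. Product = 1·3 = 3.
At both Letter: Publisher 1 loses 9 − 8 = 1 by deviating; Publisher 2 loses 15 − 9 = 6. Product = 1·6 = 6.
6 > 3, so both Letter is risk-dominant. Publisher 1's payoff there is 9.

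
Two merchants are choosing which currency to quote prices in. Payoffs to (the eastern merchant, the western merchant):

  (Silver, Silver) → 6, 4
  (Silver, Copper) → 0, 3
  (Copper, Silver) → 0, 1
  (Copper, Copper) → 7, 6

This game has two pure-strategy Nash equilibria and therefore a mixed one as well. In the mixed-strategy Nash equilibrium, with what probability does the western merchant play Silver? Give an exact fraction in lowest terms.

7/13

The western merchant's mix q on Silver must make the eastern merchant indifferent between Silver and Copper.
The eastern merchant's payoff from Silver: 6q + 0(1−q). From Copper: 0q + 7(1−q).
Set equal: 6q = 7(1−q) → q = 7/13.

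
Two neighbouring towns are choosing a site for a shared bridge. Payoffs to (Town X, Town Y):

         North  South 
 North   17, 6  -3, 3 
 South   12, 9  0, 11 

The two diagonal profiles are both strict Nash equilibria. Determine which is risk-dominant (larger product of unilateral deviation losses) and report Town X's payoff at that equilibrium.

At both North: Town X loses 17 − 12 = 5 by deviating; Town Y loses 6 − 3 = 3. Product = 5·3 = 15.
At both South: Town X loses 0 − (-3) = 3 by deviating; Town Y loses 11 − 9 = 2. Product = 3·2 = 6.
15 > 6, so both North is risk-dominant. Town X's payoff there is 17.

17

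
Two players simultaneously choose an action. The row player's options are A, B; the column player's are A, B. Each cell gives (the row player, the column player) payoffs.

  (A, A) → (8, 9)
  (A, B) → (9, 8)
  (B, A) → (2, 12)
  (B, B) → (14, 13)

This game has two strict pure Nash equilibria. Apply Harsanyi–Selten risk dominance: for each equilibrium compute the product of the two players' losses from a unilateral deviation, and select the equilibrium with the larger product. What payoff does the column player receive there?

At both A: the row player loses 8 − 2 = 6 by deviating; the column player loses 9 − 8 = 1. Product = 6·1 = 6.
At both B: the row player loses 14 − 9 = 5 by deviating; the column player loses 13 − 12 = 1. Product = 5·1 = 5.
6 > 5, so both A is risk-dominant. The column player's payoff there is 9.

9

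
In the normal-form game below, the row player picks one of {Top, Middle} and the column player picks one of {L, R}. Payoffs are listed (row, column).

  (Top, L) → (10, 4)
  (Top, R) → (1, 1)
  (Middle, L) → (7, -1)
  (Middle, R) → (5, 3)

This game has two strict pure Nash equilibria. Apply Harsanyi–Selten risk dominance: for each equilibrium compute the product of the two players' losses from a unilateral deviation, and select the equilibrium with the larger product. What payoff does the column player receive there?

At (Top, L): the row player loses 10 − 7 = 3 by deviating; the column player loses 4 − 1 = 3. Product = 3·3 = 9.
At (Middle, R): the row player loses 5 − 1 = 4 by deviating; the column player loses 3 − (-1) = 4. Product = 4·4 = 16.
16 > 9, so (Middle, R) is risk-dominant. The column player's payoff there is 3.

3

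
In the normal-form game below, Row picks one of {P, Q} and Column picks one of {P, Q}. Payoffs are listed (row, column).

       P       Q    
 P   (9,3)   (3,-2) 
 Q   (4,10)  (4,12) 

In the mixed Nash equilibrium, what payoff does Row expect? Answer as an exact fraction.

4

Column mixes with probability q on P, chosen so Row is indifferent: 9q + 3(1−q) = 4q + 4(1−q) gives q = 1/6.
Row's expected payoff (from either row, since indifferent) is 9·1/6 + 3·5/6 = 4.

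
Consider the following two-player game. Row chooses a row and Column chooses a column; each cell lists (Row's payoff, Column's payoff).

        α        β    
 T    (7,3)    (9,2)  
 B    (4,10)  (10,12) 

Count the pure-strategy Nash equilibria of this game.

2

(T, α): Row gets 7 (best alternative 4); Column gets 3 (best alternative 2). Neither deviates — NE.
(B, β): Row gets 10 (best alternative 9); Column gets 12 (best alternative 10). Neither deviates — NE.
(B, α) is not a NE: Row would switch to T (7 > 4).
No other cell survives both best-response checks, so there are 2 pure NE.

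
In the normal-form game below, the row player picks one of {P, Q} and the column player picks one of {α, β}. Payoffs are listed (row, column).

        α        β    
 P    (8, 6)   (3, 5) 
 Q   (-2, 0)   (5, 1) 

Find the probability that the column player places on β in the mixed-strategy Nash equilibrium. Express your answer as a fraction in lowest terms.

5/6

The column player's mix q on α must make the row player indifferent between P and Q.
The row player's payoff from P: 8q + 3(1−q). From Q: (-2)q + 5(1−q).
Set equal: 10q = 2(1−q) → q = 2/12 = 1/6.
Probability on β is 1 − 1/6 = 5/6.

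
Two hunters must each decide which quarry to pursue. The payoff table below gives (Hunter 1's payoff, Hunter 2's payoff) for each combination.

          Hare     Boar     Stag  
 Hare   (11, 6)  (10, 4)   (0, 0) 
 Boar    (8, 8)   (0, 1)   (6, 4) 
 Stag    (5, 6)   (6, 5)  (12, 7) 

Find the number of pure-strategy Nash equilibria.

2

Both Hare: Hunter 1 gets 11 (best alternative 8); Hunter 2 gets 6 (best alternative 4). Neither deviates — NE.
Both Stag: Hunter 1 gets 12 (best alternative 6); Hunter 2 gets 7 (best alternative 6). Neither deviates — NE.
Both Boar is not a NE: Hunter 1 would switch to Hare (10 > 0).
No other cell survives both best-response checks, so there are 2 pure NE.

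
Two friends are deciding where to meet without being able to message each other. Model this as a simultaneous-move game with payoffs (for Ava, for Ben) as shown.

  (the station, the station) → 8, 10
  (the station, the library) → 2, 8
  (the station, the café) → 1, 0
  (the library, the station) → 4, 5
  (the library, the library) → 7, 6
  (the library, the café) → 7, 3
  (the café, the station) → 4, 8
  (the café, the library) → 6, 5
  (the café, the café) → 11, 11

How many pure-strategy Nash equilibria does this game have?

3

Both the station: Ava gets 8 (best alternative 4); Ben gets 10 (best alternative 8). Neither deviates — NE.
Both the library: Ava gets 7 (best alternative 6); Ben gets 6 (best alternative 5). Neither deviates — NE.
Both the café: Ava gets 11 (best alternative 7); Ben gets 11 (best alternative 8). Neither deviates — NE.
(the station, the library) is not a NE: Ava would switch to the library (7 > 2).
No other cell survives both best-response checks, so there are 3 pure NE.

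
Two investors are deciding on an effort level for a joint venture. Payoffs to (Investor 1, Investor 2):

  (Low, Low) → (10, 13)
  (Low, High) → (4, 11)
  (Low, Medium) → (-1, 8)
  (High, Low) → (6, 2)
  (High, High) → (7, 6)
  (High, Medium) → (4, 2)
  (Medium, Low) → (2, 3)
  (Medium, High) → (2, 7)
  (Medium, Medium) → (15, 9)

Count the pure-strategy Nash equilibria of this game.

3

Both Low: Investor 1 gets 10 (best alternative 6); Investor 2 gets 13 (best alternative 11). Neither deviates — NE.
Both High: Investor 1 gets 7 (best alternative 4); Investor 2 gets 6 (best alternative 2). Neither deviates — NE.
Both Medium: Investor 1 gets 15 (best alternative 4); Investor 2 gets 9 (best alternative 7). Neither deviates — NE.
(Medium, High) is not a NE: Investor 1 would switch to High (7 > 2).
No other cell survives both best-response checks, so there are 3 pure NE.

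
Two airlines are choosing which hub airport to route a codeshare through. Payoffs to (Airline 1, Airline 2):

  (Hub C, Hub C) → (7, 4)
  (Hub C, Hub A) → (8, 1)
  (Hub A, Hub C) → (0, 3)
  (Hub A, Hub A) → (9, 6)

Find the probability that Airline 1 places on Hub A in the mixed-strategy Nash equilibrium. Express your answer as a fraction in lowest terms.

1/2

Airline 1's mix p on Hub C must make Airline 2 indifferent between Hub C and Hub A.
Airline 2's payoff from Hub C: 4p + 3(1−p). From Hub A: 1p + 6(1−p).
Set equal: 3p = 3(1−p) → p = 3/6 = 1/2.
Probability on Hub A is 1 − 1/2 = 1/2.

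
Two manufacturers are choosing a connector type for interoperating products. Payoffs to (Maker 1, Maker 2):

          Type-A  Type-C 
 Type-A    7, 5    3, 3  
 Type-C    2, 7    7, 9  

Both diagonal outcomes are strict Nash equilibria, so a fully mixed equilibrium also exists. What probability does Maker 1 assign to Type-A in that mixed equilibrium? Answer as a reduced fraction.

1/2

Maker 1's mix p on Type-A must make Maker 2 indifferent between Type-A and Type-C.
Maker 2's payoff from Type-A: 5p + 7(1−p). From Type-C: 3p + 9(1−p).
Set equal: 2p = 2(1−p) → p = 2/4 = 1/2.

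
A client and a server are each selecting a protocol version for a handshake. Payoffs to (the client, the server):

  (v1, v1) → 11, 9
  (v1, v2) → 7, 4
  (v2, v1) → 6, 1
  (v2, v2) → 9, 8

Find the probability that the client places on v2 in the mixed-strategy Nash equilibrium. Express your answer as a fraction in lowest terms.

5/12

The client's mix p on v1 must make the server indifferent between v1 and v2.
The server's payoff from v1: 9p + 1(1−p). From v2: 4p + 8(1−p).
Set equal: 5p = 7(1−p) → p = 7/12.
Probability on v2 is 1 − 7/12 = 5/12.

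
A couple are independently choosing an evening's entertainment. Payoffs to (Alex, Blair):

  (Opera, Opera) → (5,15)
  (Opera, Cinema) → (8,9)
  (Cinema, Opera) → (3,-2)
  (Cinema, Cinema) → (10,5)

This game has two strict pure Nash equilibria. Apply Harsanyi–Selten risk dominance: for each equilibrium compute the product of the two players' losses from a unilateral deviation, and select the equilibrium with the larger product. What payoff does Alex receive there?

At both Opera: Alex loses 5 − 3 = 2 by deviating; Blair loses 15 − 9 = 6. Product = 2·6 = 12.
At both Cinema: Alex loses 10 − 8 = 2 by deviating; Blair loses 5 − (-2) = 7. Product = 2·7 = 14.
14 > 12, so both Cinema is risk-dominant. Alex's payoff there is 10.

10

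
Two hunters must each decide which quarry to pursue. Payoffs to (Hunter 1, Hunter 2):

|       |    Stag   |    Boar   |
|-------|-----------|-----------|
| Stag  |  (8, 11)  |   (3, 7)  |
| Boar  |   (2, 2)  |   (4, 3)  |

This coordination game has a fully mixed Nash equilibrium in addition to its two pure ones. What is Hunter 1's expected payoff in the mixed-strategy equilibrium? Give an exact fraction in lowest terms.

Hunter 2 mixes with probability q on Stag, chosen so Hunter 1 is indifferent: 8q + 3(1−q) = 2q + 4(1−q) gives q = 1/7.
Hunter 1's expected payoff (from either row, since indifferent) is 8·1/7 + 3·6/7 = 26/7.

26/7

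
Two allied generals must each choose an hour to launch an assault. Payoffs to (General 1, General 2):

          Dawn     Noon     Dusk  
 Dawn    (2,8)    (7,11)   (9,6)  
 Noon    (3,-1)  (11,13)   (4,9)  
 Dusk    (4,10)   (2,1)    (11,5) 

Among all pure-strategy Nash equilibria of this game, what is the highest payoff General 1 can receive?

Both Noon is a pure NE (General 1: 11 ≥ 7; General 2: 13 ≥ 9). General 1 gets 11.
(Dusk, Dawn) is a pure NE (General 1: 4 ≥ 3; General 2: 10 ≥ 5). General 1 gets 4.
Every other cell has a profitable deviation for at least one player. Highest of {11, 4} is 11.

11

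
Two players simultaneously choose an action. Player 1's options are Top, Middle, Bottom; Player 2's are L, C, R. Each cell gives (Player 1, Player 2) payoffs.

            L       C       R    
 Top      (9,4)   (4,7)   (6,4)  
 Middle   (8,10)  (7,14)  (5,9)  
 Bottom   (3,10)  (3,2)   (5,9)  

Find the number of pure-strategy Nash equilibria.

(Middle, C): Player 1 gets 7 (best alternative 4); Player 2 gets 14 (best alternative 10). Neither deviates — NE.
(Top, L) is not a NE: Player 2 would switch to C (7 > 4).
No other cell survives both best-response checks, so there is 1 pure NE.

1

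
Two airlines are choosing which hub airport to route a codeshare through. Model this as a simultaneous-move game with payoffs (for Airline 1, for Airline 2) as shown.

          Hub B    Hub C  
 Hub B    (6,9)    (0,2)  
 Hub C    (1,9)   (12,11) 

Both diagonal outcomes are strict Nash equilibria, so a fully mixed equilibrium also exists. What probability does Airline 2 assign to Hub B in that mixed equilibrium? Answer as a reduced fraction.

12/17

Airline 2's mix q on Hub B must make Airline 1 indifferent between Hub B and Hub C.
Airline 1's payoff from Hub B: 6q + 0(1−q). From Hub C: 1q + 12(1−q).
Set equal: 5q = 12(1−q) → q = 12/17.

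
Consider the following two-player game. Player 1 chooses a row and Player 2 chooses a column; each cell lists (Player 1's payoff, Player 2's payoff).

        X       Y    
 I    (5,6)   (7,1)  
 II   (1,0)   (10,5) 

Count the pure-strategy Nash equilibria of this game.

(I, X): Player 1 gets 5 (best alternative 1); Player 2 gets 6 (best alternative 1). Neither deviates — NE.
(II, Y): Player 1 gets 10 (best alternative 7); Player 2 gets 5 (best alternative 0). Neither deviates — NE.
(I, Y) is not a NE: Player 1 would switch to II (10 > 7).
No other cell survives both best-response checks, so there are 2 pure NE.

2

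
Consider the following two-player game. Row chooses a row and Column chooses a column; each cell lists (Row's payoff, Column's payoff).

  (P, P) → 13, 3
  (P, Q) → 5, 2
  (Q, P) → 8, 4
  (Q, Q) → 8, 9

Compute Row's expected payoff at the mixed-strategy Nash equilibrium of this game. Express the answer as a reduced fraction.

8

Column mixes with probability q on P, chosen so Row is indifferent: 13q + 5(1−q) = 8q + 8(1−q) gives q = 3/8.
Row's expected payoff (from either row, since indifferent) is 13·3/8 + 5·5/8 = 8.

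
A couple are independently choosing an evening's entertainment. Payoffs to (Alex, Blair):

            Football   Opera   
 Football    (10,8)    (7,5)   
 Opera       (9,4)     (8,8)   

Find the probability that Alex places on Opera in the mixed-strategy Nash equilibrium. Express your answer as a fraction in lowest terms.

Alex's mix p on Football must make Blair indifferent between Football and Opera.
Blair's payoff from Football: 8p + 4(1−p). From Opera: 5p + 8(1−p).
Set equal: 3p = 4(1−p) → p = 4/7.
Probability on Opera is 1 − 4/7 = 3/7.

3/7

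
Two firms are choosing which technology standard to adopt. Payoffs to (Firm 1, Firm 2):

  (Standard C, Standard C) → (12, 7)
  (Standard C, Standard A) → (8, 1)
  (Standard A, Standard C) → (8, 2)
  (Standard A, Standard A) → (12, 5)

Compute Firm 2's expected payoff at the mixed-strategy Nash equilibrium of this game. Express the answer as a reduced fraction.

Firm 1 mixes with probability p on Standard C, chosen so Firm 2 is indifferent: 7p + 2(1−p) = 1p + 5(1−p) gives p = 1/3.
Firm 2's expected payoff is 7·1/3 + 2·2/3 = 11/3.

11/3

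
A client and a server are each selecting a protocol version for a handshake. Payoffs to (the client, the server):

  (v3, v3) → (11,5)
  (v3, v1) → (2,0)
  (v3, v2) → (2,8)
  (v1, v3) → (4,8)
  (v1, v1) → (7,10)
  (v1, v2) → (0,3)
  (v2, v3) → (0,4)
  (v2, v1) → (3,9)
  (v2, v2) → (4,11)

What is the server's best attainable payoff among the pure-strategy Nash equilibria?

Both v1 is a pure NE (the client: 7 ≥ 3; the server: 10 ≥ 8). The server gets 10.
Both v2 is a pure NE (the client: 4 ≥ 2; the server: 11 ≥ 9). The server gets 11.
Every other cell has a profitable deviation for at least one player. Highest of {10, 11} is 11.

11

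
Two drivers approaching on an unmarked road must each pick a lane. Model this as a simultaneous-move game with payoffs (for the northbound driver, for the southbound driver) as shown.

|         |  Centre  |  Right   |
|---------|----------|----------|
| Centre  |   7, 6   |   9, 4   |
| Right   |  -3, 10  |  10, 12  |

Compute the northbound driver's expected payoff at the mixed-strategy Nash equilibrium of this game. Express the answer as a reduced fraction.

The southbound driver mixes with probability q on Centre, chosen so the northbound driver is indifferent: 7q + 9(1−q) = (-3)q + 10(1−q) gives q = 1/11.
The northbound driver's expected payoff (from either row, since indifferent) is 7·1/11 + 9·10/11 = 97/11.

97/11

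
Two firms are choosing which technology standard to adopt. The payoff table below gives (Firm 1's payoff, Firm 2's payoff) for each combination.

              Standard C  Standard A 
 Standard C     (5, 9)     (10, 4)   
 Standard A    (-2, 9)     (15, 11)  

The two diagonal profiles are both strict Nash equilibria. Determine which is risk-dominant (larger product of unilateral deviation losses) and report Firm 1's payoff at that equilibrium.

At both Standard C: Firm 1 loses 5 − (-2) = 7 by deviating; Firm 2 loses 9 − 4 = 5. Product = 7·5 = 35.
At both Standard A: Firm 1 loses 15 − 10 = 5 by deviating; Firm 2 loses 11 − 9 = 2. Product = 5·2 = 10.
35 > 10, so both Standard C is risk-dominant. Firm 1's payoff there is 5.

5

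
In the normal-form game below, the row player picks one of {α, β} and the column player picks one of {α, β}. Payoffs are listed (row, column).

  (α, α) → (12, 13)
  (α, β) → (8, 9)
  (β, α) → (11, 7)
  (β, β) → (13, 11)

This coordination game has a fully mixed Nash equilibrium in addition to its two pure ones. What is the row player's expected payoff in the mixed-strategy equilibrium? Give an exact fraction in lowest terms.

34/3

The column player mixes with probability q on α, chosen so the row player is indifferent: 12q + 8(1−q) = 11q + 13(1−q) gives q = 5/6.
The row player's expected payoff (from either row, since indifferent) is 12·5/6 + 8·1/6 = 34/3.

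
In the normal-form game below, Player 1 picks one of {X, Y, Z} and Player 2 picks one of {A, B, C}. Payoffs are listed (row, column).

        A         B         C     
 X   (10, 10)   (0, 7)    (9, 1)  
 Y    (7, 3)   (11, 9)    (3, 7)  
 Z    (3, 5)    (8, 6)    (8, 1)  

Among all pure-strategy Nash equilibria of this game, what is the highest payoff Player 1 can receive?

11

(X, A) is a pure NE (Player 1: 10 ≥ 7; Player 2: 10 ≥ 7). Player 1 gets 10.
(Y, B) is a pure NE (Player 1: 11 ≥ 8; Player 2: 9 ≥ 7). Player 1 gets 11.
Every other cell has a profitable deviation for at least one player. Highest of {10, 11} is 11.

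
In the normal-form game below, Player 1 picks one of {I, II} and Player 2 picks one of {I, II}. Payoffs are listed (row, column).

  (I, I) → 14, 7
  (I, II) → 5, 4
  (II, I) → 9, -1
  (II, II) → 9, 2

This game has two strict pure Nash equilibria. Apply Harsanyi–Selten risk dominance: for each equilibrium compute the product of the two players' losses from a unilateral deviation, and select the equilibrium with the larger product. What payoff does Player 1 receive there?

14

At both I: Player 1 loses 14 − 9 = 5 by deviating; Player 2 loses 7 − 4 = 3. Product = 5·3 = 15.
At both II: Player 1 loses 9 − 5 = 4 by deviating; Player 2 loses 2 − (-1) = 3. Product = 4·3 = 12.
15 > 12, so both I is risk-dominant. Player 1's payoff there is 14.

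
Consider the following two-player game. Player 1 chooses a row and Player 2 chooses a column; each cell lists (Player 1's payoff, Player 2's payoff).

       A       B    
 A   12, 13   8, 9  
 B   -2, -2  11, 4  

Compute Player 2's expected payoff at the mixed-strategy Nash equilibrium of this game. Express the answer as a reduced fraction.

7

Player 1 mixes with probability p on A, chosen so Player 2 is indifferent: 13p + (-2)(1−p) = 9p + 4(1−p) gives p = 3/5.
Player 2's expected payoff is 13·3/5 + (-2)·2/5 = 7.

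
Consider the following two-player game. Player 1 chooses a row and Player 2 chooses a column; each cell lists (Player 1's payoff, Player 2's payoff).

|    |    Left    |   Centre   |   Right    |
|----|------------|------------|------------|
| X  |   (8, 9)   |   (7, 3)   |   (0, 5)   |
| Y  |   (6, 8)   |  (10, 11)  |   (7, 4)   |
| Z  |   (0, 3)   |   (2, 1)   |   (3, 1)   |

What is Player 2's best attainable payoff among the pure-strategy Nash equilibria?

(X, Left) is a pure NE (Player 1: 8 ≥ 6; Player 2: 9 ≥ 5). Player 2 gets 9.
(Y, Centre) is a pure NE (Player 1: 10 ≥ 7; Player 2: 11 ≥ 8). Player 2 gets 11.
Every other cell has a profitable deviation for at least one player. Highest of {9, 11} is 11.

11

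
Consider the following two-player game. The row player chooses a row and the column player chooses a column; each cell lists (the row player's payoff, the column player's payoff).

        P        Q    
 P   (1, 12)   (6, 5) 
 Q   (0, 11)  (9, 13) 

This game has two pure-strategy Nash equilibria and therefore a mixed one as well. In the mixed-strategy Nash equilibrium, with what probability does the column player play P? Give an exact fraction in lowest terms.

3/4

The column player's mix q on P must make the row player indifferent between P and Q.
The row player's payoff from P: 1q + 6(1−q). From Q: 0q + 9(1−q).
Set equal: 1q = 3(1−q) → q = 3/4.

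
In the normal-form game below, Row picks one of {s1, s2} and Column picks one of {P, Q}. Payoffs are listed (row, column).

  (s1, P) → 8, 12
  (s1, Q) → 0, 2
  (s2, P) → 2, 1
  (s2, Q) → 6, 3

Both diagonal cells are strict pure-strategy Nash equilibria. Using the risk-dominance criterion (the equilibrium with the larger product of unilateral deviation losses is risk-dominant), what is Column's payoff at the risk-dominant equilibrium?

12

At (s1, P): Row loses 8 − 2 = 6 by deviating; Column loses 12 − 2 = 10. Product = 6·10 = 60.
At (s2, Q): Row loses 6 − 0 = 6 by deviating; Column loses 3 − 1 = 2. Product = 6·2 = 12.
60 > 12, so (s1, P) is risk-dominant. Column's payoff there is 12.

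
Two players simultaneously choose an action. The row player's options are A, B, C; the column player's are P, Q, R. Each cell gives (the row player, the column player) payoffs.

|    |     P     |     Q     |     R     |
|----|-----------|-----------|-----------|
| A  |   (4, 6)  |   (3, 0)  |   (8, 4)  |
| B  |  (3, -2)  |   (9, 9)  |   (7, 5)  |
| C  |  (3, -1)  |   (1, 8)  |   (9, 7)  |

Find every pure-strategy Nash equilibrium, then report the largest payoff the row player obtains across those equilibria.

(A, P) is a pure NE (the row player: 4 ≥ 3; the column player: 6 ≥ 4). The row player gets 4.
(B, Q) is a pure NE (the row player: 9 ≥ 3; the column player: 9 ≥ 5). The row player gets 9.
Every other cell has a profitable deviation for at least one player. Highest of {4, 9} is 9.

9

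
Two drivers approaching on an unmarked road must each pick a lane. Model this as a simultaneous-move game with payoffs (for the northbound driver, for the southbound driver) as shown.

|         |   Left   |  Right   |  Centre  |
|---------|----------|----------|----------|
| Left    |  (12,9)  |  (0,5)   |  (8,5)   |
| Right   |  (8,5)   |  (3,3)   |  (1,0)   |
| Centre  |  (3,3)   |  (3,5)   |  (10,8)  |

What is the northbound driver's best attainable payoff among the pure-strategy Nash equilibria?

12

Both Left is a pure NE (the northbound driver: 12 ≥ 8; the southbound driver: 9 ≥ 5). The northbound driver gets 12.
Both Centre is a pure NE (the northbound driver: 10 ≥ 8; the southbound driver: 8 ≥ 5). The northbound driver gets 10.
Every other cell has a profitable deviation for at least one player. Highest of {12, 10} is 12.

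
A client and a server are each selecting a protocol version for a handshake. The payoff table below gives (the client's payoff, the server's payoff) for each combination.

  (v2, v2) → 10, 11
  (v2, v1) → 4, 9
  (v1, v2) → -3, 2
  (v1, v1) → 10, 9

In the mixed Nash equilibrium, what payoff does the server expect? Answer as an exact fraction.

9

The client mixes with probability p on v2, chosen so the server is indifferent: 11p + 2(1−p) = 9p + 9(1−p) gives p = 7/9.
The server's expected payoff is 11·7/9 + 2·2/9 = 9.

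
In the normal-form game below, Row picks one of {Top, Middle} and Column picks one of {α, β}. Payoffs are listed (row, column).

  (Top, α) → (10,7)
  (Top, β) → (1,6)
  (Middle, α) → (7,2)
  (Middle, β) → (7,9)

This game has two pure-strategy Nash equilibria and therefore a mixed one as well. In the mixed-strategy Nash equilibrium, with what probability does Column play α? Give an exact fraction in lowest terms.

Column's mix q on α must make Row indifferent between Top and Middle.
Row's payoff from Top: 10q + 1(1−q). From Middle: 7q + 7(1−q).
Set equal: 3q = 6(1−q) → q = 6/9 = 2/3.

2/3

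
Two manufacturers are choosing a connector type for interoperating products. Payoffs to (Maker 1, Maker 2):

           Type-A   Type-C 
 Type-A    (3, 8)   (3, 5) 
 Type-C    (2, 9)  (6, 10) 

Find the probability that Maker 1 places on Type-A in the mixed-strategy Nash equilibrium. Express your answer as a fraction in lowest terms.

Maker 1's mix p on Type-A must make Maker 2 indifferent between Type-A and Type-C.
Maker 2's payoff from Type-A: 8p + 9(1−p). From Type-C: 5p + 10(1−p).
Set equal: 3p = 1(1−p) → p = 1/4.

1/4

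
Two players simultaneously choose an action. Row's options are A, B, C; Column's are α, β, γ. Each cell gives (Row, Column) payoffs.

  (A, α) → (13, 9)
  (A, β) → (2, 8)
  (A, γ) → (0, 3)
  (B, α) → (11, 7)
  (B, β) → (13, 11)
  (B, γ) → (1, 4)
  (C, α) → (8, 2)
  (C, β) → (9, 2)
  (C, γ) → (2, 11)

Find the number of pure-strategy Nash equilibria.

3

(A, α): Row gets 13 (best alternative 11); Column gets 9 (best alternative 8). Neither deviates — NE.
(B, β): Row gets 13 (best alternative 9); Column gets 11 (best alternative 7). Neither deviates — NE.
(C, γ): Row gets 2 (best alternative 1); Column gets 11 (best alternative 2). Neither deviates — NE.
(B, α) is not a NE: Row would switch to A (13 > 11).
No other cell survives both best-response checks, so there are 3 pure NE.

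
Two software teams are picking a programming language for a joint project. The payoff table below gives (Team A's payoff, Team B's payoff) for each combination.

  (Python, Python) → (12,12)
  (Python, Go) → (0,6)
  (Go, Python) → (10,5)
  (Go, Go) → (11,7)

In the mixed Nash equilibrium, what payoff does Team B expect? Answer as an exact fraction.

Team A mixes with probability p on Python, chosen so Team B is indifferent: 12p + 5(1−p) = 6p + 7(1−p) gives p = 1/4.
Team B's expected payoff is 12·1/4 + 5·3/4 = 27/4.

27/4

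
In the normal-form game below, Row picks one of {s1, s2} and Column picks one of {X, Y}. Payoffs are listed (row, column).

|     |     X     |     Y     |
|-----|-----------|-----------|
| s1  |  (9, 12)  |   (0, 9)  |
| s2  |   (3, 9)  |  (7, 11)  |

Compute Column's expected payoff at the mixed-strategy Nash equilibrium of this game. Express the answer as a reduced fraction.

Row mixes with probability p on s1, chosen so Column is indifferent: 12p + 9(1−p) = 9p + 11(1−p) gives p = 2/5.
Column's expected payoff is 12·2/5 + 9·3/5 = 51/5.

51/5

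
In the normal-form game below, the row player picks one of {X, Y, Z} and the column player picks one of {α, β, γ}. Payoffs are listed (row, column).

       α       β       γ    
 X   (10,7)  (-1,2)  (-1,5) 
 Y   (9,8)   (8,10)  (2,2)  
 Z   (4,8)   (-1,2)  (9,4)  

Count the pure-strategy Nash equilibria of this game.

(X, α): the row player gets 10 (best alternative 9); the column player gets 7 (best alternative 5). Neither deviates — NE.
(Y, β): the row player gets 8 (best alternative -1); the column player gets 10 (best alternative 8). Neither deviates — NE.
(Z, γ) is not a NE: the column player would switch to α (8 > 4).
No other cell survives both best-response checks, so there are 2 pure NE.

2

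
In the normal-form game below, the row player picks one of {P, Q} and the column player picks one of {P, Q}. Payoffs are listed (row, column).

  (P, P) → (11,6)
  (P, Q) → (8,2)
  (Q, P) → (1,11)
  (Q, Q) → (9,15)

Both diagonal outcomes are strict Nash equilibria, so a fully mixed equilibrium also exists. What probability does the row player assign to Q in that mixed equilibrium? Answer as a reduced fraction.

The row player's mix p on P must make the column player indifferent between P and Q.
The column player's payoff from P: 6p + 11(1−p). From Q: 2p + 15(1−p).
Set equal: 4p = 4(1−p) → p = 4/8 = 1/2.
Probability on Q is 1 − 1/2 = 1/2.

1/2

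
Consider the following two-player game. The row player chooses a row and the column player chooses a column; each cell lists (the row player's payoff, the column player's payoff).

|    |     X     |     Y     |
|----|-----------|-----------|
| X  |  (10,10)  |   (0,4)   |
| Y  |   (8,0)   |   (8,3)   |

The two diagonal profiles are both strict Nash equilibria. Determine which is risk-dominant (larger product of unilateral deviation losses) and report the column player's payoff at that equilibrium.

At both X: the row player loses 10 − 8 = 2 by deviating; the column player loses 10 − 4 = 6. Product = 2·6 = 12.
At both Y: the row player loses 8 − 0 = 8 by deviating; the column player loses 3 − 0 = 3. Product = 8·3 = 24.
24 > 12, so both Y is risk-dominant. The column player's payoff there is 3.

3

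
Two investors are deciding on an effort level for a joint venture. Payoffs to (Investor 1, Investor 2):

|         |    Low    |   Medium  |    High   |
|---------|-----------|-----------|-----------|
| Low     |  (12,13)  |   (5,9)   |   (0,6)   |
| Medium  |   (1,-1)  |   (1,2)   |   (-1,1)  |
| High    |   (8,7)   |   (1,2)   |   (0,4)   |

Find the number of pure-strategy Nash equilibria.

1

Both Low: Investor 1 gets 12 (best alternative 8); Investor 2 gets 13 (best alternative 9). Neither deviates — NE.
Both Medium is not a NE: Investor 1 would switch to Low (5 > 1).
No other cell survives both best-response checks, so there is 1 pure NE.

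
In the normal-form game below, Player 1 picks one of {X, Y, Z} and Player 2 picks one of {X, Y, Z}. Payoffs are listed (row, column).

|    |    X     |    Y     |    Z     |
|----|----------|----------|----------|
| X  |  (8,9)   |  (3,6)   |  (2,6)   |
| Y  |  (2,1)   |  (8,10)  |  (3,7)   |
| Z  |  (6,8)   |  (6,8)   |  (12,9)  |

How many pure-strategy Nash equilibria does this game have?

Both X: Player 1 gets 8 (best alternative 6); Player 2 gets 9 (best alternative 6). Neither deviates — NE.
Both Y: Player 1 gets 8 (best alternative 6); Player 2 gets 10 (best alternative 7). Neither deviates — NE.
Both Z: Player 1 gets 12 (best alternative 3); Player 2 gets 9 (best alternative 8). Neither deviates — NE.
(Z, X) is not a NE: Player 1 would switch to X (8 > 6).
No other cell survives both best-response checks, so there are 3 pure NE.

3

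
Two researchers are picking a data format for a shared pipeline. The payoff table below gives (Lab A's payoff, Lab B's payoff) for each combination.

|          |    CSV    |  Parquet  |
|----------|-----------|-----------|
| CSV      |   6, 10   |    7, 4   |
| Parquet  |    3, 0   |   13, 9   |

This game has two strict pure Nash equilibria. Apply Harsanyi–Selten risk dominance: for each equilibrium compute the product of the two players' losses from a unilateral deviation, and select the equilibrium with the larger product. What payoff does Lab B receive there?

9

At both CSV: Lab A loses 6 − 3 = 3 by deviating; Lab B loses 10 − 4 = 6. Product = 3·6 = 18.
At both Parquet: Lab A loses 13 − 7 = 6 by deviating; Lab B loses 9 − 0 = 9. Product = 6·9 = 54.
54 > 18, so both Parquet is risk-dominant. Lab B's payoff there is 9.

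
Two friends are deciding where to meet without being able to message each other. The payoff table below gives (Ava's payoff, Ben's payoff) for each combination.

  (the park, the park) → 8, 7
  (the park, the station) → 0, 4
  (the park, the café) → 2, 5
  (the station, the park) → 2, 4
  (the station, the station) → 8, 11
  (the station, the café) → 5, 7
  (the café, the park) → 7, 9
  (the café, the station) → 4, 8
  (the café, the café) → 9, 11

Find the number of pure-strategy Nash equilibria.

3

Both the park: Ava gets 8 (best alternative 7); Ben gets 7 (best alternative 5). Neither deviates — NE.
Both the station: Ava gets 8 (best alternative 4); Ben gets 11 (best alternative 7). Neither deviates — NE.
Both the café: Ava gets 9 (best alternative 5); Ben gets 11 (best alternative 9). Neither deviates — NE.
(the café, the station) is not a NE: Ava would switch to the station (8 > 4).
No other cell survives both best-response checks, so there are 3 pure NE.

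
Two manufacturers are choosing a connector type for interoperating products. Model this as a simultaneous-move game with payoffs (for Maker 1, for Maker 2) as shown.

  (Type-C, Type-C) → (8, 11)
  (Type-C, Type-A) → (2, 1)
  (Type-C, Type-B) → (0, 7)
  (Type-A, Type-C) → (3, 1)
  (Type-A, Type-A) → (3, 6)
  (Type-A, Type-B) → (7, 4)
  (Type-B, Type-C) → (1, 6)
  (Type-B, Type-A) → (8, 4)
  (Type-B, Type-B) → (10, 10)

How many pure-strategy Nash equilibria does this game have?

2

Both Type-C: Maker 1 gets 8 (best alternative 3); Maker 2 gets 11 (best alternative 7). Neither deviates — NE.
Both Type-B: Maker 1 gets 10 (best alternative 7); Maker 2 gets 10 (best alternative 6). Neither deviates — NE.
Both Type-A is not a NE: Maker 1 would switch to Type-B (8 > 3).
No other cell survives both best-response checks, so there are 2 pure NE.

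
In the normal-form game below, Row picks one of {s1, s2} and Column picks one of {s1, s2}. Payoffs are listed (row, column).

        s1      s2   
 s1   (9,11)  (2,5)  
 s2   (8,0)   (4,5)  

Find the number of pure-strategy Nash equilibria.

2

Both s1: Row gets 9 (best alternative 8); Column gets 11 (best alternative 5). Neither deviates — NE.
Both s2: Row gets 4 (best alternative 2); Column gets 5 (best alternative 0). Neither deviates — NE.
(s2, s1) is not a NE: Row would switch to s1 (9 > 8).
No other cell survives both best-response checks, so there are 2 pure NE.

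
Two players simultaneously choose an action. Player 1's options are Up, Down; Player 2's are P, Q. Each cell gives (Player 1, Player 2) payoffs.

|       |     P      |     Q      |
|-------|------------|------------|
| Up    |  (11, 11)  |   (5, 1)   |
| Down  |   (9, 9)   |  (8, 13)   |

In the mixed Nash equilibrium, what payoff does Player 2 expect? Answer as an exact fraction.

Player 1 mixes with probability p on Up, chosen so Player 2 is indifferent: 11p + 9(1−p) = 1p + 13(1−p) gives p = 2/7.
Player 2's expected payoff is 11·2/7 + 9·5/7 = 67/7.

67/7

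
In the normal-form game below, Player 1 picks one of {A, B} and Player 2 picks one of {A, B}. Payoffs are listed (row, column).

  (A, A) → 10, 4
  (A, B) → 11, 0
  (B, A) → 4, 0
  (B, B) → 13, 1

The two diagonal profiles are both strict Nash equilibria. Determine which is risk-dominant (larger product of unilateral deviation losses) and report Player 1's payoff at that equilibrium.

10

At both A: Player 1 loses 10 − 4 = 6 by deviating; Player 2 loses 4 − 0 = 4. Product = 6·4 = 24.
At both B: Player 1 loses 13 − 11 = 2 by deviating; Player 2 loses 1 − 0 = 1. Product = 2·1 = 2.
24 > 2, so both A is risk-dominant. Player 1's payoff there is 10.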